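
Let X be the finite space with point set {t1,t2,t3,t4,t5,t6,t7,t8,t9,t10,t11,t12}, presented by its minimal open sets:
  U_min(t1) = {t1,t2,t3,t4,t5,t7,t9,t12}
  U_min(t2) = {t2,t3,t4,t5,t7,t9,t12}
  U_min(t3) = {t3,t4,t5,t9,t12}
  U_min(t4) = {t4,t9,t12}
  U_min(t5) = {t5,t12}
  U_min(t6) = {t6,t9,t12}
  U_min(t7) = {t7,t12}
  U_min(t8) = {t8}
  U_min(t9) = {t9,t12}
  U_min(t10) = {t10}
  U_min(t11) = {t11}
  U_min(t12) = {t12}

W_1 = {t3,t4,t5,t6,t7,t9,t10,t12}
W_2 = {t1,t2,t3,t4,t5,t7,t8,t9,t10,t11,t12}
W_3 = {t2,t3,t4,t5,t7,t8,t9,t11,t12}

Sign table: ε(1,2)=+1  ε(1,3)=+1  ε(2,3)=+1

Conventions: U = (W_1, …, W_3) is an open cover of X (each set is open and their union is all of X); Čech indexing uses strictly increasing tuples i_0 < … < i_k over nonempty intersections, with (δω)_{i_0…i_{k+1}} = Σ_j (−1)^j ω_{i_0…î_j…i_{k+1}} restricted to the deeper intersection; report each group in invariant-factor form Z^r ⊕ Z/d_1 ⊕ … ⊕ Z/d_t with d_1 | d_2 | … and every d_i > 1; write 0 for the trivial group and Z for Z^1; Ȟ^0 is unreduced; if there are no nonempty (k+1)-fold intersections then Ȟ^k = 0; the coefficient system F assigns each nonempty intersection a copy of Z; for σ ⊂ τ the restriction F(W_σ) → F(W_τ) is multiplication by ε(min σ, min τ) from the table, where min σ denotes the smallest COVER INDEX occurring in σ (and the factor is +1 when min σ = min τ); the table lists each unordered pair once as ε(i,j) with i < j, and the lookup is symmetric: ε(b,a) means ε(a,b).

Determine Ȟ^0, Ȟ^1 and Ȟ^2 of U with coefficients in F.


intersection data:
  W12={t3,t4,t5,t7,t9,t10,t12} W13={t3,t4,t5,t7,t9,t12} W23={t2,t3,t4,t5,t7,t8,t9,t11,t12}
  W123={t3,t4,t5,t7,t9,t12}
C dims 3,3,1; δ0: rk 2, SNF 1^2; δ1: rk 1, SNF 1^1
Ȟ^0 = (3 − 2) − 0 = 1, so Ȟ^0 ≅ Z
Ȟ^1 = (3 − 1) − 2 = 0, so Ȟ^1 ≅ 0
Ȟ^2 = (1 − 0) − 1 = 0, so Ȟ^2 ≅ 0

Ȟ^0(U;F) ≅ Z,  Ȟ^1(U;F) ≅ 0,  Ȟ^2(U;F) ≅ 0


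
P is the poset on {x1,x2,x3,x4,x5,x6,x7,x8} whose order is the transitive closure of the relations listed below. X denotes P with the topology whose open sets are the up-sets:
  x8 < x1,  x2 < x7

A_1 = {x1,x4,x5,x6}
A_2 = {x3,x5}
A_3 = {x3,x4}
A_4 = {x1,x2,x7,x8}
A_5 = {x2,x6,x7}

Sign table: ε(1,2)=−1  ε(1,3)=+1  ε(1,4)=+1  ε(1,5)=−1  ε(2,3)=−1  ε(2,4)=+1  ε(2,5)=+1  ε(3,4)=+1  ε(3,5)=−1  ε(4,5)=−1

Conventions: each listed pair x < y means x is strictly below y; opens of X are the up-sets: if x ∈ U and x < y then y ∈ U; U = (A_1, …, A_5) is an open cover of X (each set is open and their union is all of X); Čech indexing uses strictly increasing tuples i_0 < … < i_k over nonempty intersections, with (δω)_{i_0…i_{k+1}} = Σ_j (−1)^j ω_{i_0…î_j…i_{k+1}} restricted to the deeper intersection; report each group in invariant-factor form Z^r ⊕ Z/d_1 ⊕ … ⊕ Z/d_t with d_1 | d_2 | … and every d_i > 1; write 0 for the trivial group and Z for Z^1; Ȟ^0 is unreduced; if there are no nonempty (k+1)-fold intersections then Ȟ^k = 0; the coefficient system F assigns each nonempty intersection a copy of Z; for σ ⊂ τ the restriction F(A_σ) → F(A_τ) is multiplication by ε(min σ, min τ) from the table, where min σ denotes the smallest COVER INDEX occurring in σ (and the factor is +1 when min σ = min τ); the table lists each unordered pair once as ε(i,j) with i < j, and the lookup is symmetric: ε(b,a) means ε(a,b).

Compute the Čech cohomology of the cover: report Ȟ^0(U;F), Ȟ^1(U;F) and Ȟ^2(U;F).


cover nerve:
  A12={x5} A13={x4} A14={x1} A15={x6} A23={x3} A45={x2,x7}
C dims 5,6; δ0: rk 4, SNF 1^4
Ȟ^0: (5−4)−0=1 ⇒ Z
Ȟ^1: (6−0)−4=2 ⇒ Z^2
Ȟ^2: (0−0)−0=0 ⇒ 0

Ȟ^0(U;F) ≅ Z; Ȟ^1(U;F) ≅ Z^2; Ȟ^2(U;F) ≅ 0


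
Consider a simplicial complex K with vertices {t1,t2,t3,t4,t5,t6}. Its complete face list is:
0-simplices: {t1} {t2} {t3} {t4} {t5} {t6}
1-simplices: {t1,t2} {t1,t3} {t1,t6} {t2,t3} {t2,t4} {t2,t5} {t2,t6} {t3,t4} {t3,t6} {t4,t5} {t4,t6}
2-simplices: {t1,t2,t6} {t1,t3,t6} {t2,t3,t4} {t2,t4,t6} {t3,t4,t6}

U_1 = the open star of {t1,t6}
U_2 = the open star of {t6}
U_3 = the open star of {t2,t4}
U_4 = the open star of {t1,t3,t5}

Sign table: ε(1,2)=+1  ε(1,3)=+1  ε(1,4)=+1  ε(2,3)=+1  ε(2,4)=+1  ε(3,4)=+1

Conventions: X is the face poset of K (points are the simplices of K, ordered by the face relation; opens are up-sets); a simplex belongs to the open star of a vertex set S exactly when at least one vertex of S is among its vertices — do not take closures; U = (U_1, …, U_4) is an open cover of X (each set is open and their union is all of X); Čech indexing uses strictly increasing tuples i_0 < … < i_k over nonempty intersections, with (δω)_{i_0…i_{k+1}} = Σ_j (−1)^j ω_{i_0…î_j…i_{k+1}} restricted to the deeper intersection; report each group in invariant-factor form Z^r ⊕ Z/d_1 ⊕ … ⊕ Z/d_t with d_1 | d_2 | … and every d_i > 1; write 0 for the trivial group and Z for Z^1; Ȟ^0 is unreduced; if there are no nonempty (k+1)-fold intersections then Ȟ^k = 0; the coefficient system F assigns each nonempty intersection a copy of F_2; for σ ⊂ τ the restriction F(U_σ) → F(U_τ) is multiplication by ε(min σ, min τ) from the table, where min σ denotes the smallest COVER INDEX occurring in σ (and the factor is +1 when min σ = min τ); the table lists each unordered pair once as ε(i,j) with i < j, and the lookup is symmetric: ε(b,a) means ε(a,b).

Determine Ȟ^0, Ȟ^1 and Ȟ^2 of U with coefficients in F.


Ȟ^0(U;F) ≅ Z/2, Ȟ^1(U;F) ≅ 0 and Ȟ^2(U;F) ≅ 0

nonempty intersections:
  U1={{t1},{t6},{t1,t2},{t1,t3},{t1,t6},{t2,t6},{t3,t6},{t4,t6},{t1,t2,t6},{t1,t3,t6},{t2,t4,t6},{t3,t4,t6}} U2={{t6},{t1,t6},{t2,t6},{t3,t6},{t4,t6},{t1,t2,t6},{t1,t3,t6},{t2,t4,t6},{t3,t4,t6}} U3={{t2},{t4},{t1,t2},{t2,t3},{t2,t4},{t2,t5},{t2,t6},{t3,t4},{t4,t5},{t4,t6},{t1,t2,t6},{t2,t3,t4},{t2,t4,t6},{t3,t4,t6}} U4={{t1},{t3},{t5},{t1,t2},{t1,t3},{t1,t6},{t2,t3},{t2,t5},{t3,t4},{t3,t6},{t4,t5},{t1,t2,t6},{t1,t3,t6},{t2,t3,t4},{t3,t4,t6}}
  U12={{t6},{t1,t6},{t2,t6},{t3,t6},{t4,t6},{t1,t2,t6},{t1,t3,t6},{t2,t4,t6},{t3,t4,t6}} U13={{t1,t2},{t2,t6},{t4,t6},{t1,t2,t6},{t2,t4,t6},{t3,t4,t6}} U14={{t1},{t1,t2},{t1,t3},{t1,t6},{t3,t6},{t1,t2,t6},{t1,t3,t6},{t3,t4,t6}} U23={{t2,t6},{t4,t6},{t1,t2,t6},{t2,t4,t6},{t3,t4,t6}} U24={{t1,t6},{t3,t6},{t1,t2,t6},{t1,t3,t6},{t3,t4,t6}} U34={{t1,t2},{t2,t3},{t2,t5},{t3,t4},{t4,t5},{t1,t2,t6},{t2,t3,t4},{t3,t4,t6}}
  U123={{t2,t6},{t4,t6},{t1,t2,t6},{t2,t4,t6},{t3,t4,t6}} U124={{t1,t6},{t3,t6},{t1,t2,t6},{t1,t3,t6},{t3,t4,t6}} U134={{t1,t2},{t1,t2,t6},{t3,t4,t6}} U234={{t1,t2,t6},{t3,t4,t6}}
  U1234={{t1,t2,t6},{t3,t4,t6}}
C dims 4,6,4,1; δ0: rk_F2 3; δ1: rk_F2 3; δ2: rk_F2 1
Ȟ^0: (4−3)−0=1 ⇒ Z/2
Ȟ^1: (6−3)−3=0 ⇒ 0
Ȟ^2: (4−1)−3=0 ⇒ 0


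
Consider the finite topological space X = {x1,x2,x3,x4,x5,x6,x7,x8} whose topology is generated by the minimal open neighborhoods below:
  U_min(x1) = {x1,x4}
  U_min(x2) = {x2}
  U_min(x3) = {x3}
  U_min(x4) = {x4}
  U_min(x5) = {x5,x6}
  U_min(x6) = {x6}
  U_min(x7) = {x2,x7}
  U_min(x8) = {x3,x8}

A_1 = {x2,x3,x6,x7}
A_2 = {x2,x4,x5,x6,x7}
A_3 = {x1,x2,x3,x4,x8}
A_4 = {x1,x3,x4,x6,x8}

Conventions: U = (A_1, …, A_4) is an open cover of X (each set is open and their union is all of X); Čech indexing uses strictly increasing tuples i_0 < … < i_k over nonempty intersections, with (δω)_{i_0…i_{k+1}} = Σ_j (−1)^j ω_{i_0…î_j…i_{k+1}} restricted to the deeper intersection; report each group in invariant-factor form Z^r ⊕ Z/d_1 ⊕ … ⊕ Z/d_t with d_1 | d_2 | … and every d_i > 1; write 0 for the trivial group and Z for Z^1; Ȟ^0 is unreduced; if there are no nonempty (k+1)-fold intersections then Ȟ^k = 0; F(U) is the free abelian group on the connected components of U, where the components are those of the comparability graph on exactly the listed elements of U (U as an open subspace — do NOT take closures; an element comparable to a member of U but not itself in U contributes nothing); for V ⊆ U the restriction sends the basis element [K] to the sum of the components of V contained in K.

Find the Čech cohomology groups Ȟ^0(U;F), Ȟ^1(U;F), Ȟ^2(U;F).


Ȟ^0(U;F) ≅ Z^4; Ȟ^1(U;F) ≅ 0; Ȟ^2(U;F) ≅ 0

cover nerve:
  A12={x2,x6,x7} A13={x2,x3} A14={x3,x6} A23={x2,x4} A24={x4,x6} A34={x1,x3,x4,x8}
  A123={x2} A124={x6} A134={x3} A234={x4}
components per intersection:
  A1: {x2,x7} {x3} {x6}
  A2: {x2,x7} {x4} {x5,x6}
  A3: {x1,x4} {x2} {x3,x8}
  A4: {x1,x4} {x3,x8} {x6}
  A12: {x2,x7} {x6}
  A13: {x2} {x3}
  A14: {x3} {x6}
  A23: {x2} {x4}
  A24: {x4} {x6}
  A34: {x1,x4} {x3,x8}
  A123: {x2}
  A124: {x6}
  A134: {x3}
  A234: {x4}
C dims 12,12,4; δ0: rk 8, SNF 1^8; δ1: rk 4, SNF 1^4
Ȟ^0: (12−8)−0=4 ⇒ Z^4
Ȟ^1: (12−4)−8=0 ⇒ 0
Ȟ^2: (4−0)−4=0 ⇒ 0


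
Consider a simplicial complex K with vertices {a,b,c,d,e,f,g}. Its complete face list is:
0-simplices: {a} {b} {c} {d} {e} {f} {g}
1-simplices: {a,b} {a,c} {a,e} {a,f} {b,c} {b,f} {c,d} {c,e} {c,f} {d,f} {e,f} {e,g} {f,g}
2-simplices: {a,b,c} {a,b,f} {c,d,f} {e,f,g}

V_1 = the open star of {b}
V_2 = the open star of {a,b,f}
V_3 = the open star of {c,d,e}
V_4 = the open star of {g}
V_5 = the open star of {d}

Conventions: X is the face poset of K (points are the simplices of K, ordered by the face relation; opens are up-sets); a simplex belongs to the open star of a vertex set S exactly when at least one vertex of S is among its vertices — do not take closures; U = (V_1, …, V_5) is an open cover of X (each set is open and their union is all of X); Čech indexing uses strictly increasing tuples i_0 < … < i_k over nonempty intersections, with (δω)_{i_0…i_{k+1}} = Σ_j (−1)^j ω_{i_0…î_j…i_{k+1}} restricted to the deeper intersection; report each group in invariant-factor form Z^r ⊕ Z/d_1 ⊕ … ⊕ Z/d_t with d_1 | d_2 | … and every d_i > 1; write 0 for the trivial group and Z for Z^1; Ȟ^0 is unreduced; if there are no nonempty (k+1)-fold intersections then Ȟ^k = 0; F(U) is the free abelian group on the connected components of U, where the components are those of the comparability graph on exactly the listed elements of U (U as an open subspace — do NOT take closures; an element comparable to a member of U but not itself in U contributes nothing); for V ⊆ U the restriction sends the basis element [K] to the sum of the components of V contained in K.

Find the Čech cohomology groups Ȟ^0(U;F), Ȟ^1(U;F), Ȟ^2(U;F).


Ȟ^0 = Z,  Ȟ^1 = Z^3,  Ȟ^2 = 0

nonempty intersections:
  V1={{b},{a,b},{b,c},{b,f},{a,b,c},{a,b,f}} V2={{a},{b},{f},{a,b},{a,c},{a,e},{a,f},{b,c},{b,f},{c,f},{d,f},{e,f},{f,g},{a,b,c},{a,b,f},{c,d,f},{e,f,g}} V3={{c},{d},{e},{a,c},{a,e},{b,c},{c,d},{c,e},{c,f},{d,f},{e,f},{e,g},{a,b,c},{c,d,f},{e,f,g}} V4={{g},{e,g},{f,g},{e,f,g}} V5={{d},{c,d},{d,f},{c,d,f}}
  V12={{b},{a,b},{b,c},{b,f},{a,b,c},{a,b,f}} V13={{b,c},{a,b,c}} V23={{a,c},{a,e},{b,c},{c,f},{d,f},{e,f},{a,b,c},{c,d,f},{e,f,g}} V24={{f,g},{e,f,g}} V25={{d,f},{c,d,f}} V34={{e,g},{e,f,g}} V35={{d},{c,d},{d,f},{c,d,f}}
  V123={{b,c},{a,b,c}} V234={{e,f,g}} V235={{d,f},{c,d,f}}
components per intersection:
  V1: {{b},{a,b},{b,c},{b,f},{a,b,c},{a,b,f}}
  V2: {{a},{b},{f},{a,b},{a,c},{a,e},{a,f},{b,c},{b,f},{c,f},{d,f},{e,f},{f,g},{a,b,c},{a,b,f},{c,d,f},{e,f,g}}
  V3: {{c},{d},{e},{a,c},{a,e},{b,c},{c,d},{c,e},{c,f},{d,f},{e,f},{e,g},{a,b,c},{c,d,f},{e,f,g}}
  V4: {{g},{e,g},{f,g},{e,f,g}}
  V5: {{d},{c,d},{d,f},{c,d,f}}
  V12: {{b},{a,b},{b,c},{b,f},{a,b,c},{a,b,f}}
  V13: {{b,c},{a,b,c}}
  V23: {{a,c},{b,c},{a,b,c}} {{a,e}} {{c,f},{d,f},{c,d,f}} {{e,f},{e,f,g}}
  V24: {{f,g},{e,f,g}}
  V25: {{d,f},{c,d,f}}
  V34: {{e,g},{e,f,g}}
  V35: {{d},{c,d},{d,f},{c,d,f}}
  V123: {{b,c},{a,b,c}}
  V234: {{e,f,g}}
  V235: {{d,f},{c,d,f}}
C dims 5,10,3; δ0: rk 4, SNF 1^4; δ1: rk 3, SNF 1^3
Ȟ^0: (5−4)−0=1 ⇒ Z
Ȟ^1: (10−3)−4=3 ⇒ Z^3
Ȟ^2: (3−0)−3=0 ⇒ 0


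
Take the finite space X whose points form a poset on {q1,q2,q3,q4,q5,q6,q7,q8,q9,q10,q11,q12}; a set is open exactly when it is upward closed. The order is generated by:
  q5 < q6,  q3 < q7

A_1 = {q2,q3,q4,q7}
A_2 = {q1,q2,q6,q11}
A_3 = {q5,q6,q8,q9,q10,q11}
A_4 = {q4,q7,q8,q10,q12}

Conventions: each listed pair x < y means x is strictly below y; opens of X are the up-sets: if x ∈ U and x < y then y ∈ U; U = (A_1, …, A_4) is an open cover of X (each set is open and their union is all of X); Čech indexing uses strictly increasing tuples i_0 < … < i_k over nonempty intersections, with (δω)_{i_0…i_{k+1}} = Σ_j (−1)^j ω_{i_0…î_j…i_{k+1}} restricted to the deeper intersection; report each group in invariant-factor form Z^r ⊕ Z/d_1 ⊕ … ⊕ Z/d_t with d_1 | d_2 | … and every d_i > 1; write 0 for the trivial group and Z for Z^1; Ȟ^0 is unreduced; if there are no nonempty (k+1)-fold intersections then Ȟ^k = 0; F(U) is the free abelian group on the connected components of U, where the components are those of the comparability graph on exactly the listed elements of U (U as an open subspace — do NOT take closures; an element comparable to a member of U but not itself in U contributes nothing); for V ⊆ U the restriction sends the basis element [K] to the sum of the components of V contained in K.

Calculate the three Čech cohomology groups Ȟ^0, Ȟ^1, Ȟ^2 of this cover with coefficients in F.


nerve simplices:
  A12={q2} A14={q4,q7} A23={q6,q11} A34={q8,q10}
components per intersection:
  A1: {q2} {q3,q7} {q4}
  A2: {q1} {q2} {q6} {q11}
  A3: {q5,q6} {q8} {q9} {q10} {q11}
  A4: {q4} {q7} {q8} {q10} {q12}
  A12: {q2}
  A14: {q4} {q7}
  A23: {q6} {q11}
  A34: {q8} {q10}
C dims 17,7; δ0: rk 7, SNF 1^7
degree 0: 17−7−0 = 10 → Ȟ^0 ≅ Z^10
degree 1: 7−0−7 = 0 → Ȟ^1 ≅ 0
degree 2: 0−0−0 = 0 → Ȟ^2 ≅ 0

Ȟ^0 = Z^10, Ȟ^1 = 0 and Ȟ^2 = 0


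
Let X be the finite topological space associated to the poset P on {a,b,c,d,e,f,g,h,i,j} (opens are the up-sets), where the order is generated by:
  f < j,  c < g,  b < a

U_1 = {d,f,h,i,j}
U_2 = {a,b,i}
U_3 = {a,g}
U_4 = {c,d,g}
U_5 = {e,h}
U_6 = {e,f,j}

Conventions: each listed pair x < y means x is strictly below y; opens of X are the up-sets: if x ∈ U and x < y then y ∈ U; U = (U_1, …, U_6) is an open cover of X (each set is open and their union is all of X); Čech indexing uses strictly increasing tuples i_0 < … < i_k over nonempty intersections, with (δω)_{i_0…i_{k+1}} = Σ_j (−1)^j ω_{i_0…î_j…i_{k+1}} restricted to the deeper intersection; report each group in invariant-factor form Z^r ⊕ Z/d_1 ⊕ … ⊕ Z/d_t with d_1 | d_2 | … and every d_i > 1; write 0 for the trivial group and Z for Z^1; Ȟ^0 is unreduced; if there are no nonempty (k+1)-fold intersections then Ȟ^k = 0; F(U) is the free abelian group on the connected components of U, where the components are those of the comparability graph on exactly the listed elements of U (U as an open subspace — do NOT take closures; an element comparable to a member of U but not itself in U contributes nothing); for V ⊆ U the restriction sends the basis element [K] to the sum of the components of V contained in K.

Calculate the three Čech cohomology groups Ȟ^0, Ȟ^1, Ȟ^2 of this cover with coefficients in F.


nonempty overlaps:
  U12={i} U14={d} U15={h} U16={f,j} U23={a} U34={g} U56={e}
components per intersection:
  U1: {d} {f,j} {h} {i}
  U2: {a,b} {i}
  U3: {a} {g}
  U4: {c,g} {d}
  U5: {e} {h}
  U6: {e} {f,j}
  U12: {i}
  U14: {d}
  U15: {h}
  U16: {f,j}
  U23: {a}
  U34: {g}
  U56: {e}
C dims 14,7; δ0: rk 7, SNF 1^7
degree 0: 14−7−0 = 7 → Ȟ^0 ≅ Z^7
degree 1: 7−0−7 = 0 → Ȟ^1 ≅ 0
degree 2: 0−0−0 = 0 → Ȟ^2 ≅ 0

Ȟ^0 = Z^7, Ȟ^1 = 0, Ȟ^2 = 0


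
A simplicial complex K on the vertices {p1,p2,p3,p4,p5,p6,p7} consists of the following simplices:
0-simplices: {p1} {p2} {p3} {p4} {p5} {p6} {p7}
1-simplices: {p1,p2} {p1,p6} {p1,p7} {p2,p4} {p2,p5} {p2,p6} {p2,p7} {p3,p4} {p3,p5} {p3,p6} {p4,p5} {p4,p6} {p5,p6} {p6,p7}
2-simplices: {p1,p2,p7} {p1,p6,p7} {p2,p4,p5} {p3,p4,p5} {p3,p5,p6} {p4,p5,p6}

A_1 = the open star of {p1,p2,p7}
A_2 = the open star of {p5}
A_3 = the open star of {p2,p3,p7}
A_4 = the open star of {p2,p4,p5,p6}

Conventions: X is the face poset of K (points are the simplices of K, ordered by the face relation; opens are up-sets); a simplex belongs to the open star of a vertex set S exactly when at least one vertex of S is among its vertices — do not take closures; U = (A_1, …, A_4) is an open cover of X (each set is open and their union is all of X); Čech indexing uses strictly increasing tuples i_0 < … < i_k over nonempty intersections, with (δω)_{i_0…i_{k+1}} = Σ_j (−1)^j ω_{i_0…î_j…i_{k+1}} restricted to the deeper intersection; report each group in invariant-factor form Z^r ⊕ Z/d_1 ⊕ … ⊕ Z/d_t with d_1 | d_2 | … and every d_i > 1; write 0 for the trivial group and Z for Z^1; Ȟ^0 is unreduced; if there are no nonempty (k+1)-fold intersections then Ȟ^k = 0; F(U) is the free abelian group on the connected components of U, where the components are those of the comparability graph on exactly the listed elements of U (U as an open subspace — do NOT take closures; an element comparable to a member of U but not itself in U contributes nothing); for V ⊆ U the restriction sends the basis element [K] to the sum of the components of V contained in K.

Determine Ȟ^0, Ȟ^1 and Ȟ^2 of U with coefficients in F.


nonempty intersections:
  A1={{p1},{p2},{p7},{p1,p2},{p1,p6},{p1,p7},{p2,p4},{p2,p5},{p2,p6},{p2,p7},{p6,p7},{p1,p2,p7},{p1,p6,p7},{p2,p4,p5}} A2={{p5},{p2,p5},{p3,p5},{p4,p5},{p5,p6},{p2,p4,p5},{p3,p4,p5},{p3,p5,p6},{p4,p5,p6}} A3={{p2},{p3},{p7},{p1,p2},{p1,p7},{p2,p4},{p2,p5},{p2,p6},{p2,p7},{p3,p4},{p3,p5},{p3,p6},{p6,p7},{p1,p2,p7},{p1,p6,p7},{p2,p4,p5},{p3,p4,p5},{p3,p5,p6}} A4={{p2},{p4},{p5},{p6},{p1,p2},{p1,p6},{p2,p4},{p2,p5},{p2,p6},{p2,p7},{p3,p4},{p3,p5},{p3,p6},{p4,p5},{p4,p6},{p5,p6},{p6,p7},{p1,p2,p7},{p1,p6,p7},{p2,p4,p5},{p3,p4,p5},{p3,p5,p6},{p4,p5,p6}}
  A12={{p2,p5},{p2,p4,p5}} A13={{p2},{p7},{p1,p2},{p1,p7},{p2,p4},{p2,p5},{p2,p6},{p2,p7},{p6,p7},{p1,p2,p7},{p1,p6,p7},{p2,p4,p5}} A14={{p2},{p1,p2},{p1,p6},{p2,p4},{p2,p5},{p2,p6},{p2,p7},{p6,p7},{p1,p2,p7},{p1,p6,p7},{p2,p4,p5}} A23={{p2,p5},{p3,p5},{p2,p4,p5},{p3,p4,p5},{p3,p5,p6}} A24={{p5},{p2,p5},{p3,p5},{p4,p5},{p5,p6},{p2,p4,p5},{p3,p4,p5},{p3,p5,p6},{p4,p5,p6}} A34={{p2},{p1,p2},{p2,p4},{p2,p5},{p2,p6},{p2,p7},{p3,p4},{p3,p5},{p3,p6},{p6,p7},{p1,p2,p7},{p1,p6,p7},{p2,p4,p5},{p3,p4,p5},{p3,p5,p6}}
  A123={{p2,p5},{p2,p4,p5}} A124={{p2,p5},{p2,p4,p5}} A134={{p2},{p1,p2},{p2,p4},{p2,p5},{p2,p6},{p2,p7},{p6,p7},{p1,p2,p7},{p1,p6,p7},{p2,p4,p5}} A234={{p2,p5},{p3,p5},{p2,p4,p5},{p3,p4,p5},{p3,p5,p6}}
  A1234={{p2,p5},{p2,p4,p5}}
components per intersection:
  A1: {{p1},{p2},{p7},{p1,p2},{p1,p6},{p1,p7},{p2,p4},{p2,p5},{p2,p6},{p2,p7},{p6,p7},{p1,p2,p7},{p1,p6,p7},{p2,p4,p5}}
  A2: {{p5},{p2,p5},{p3,p5},{p4,p5},{p5,p6},{p2,p4,p5},{p3,p4,p5},{p3,p5,p6},{p4,p5,p6}}
  A3: {{p2},{p7},{p1,p2},{p1,p7},{p2,p4},{p2,p5},{p2,p6},{p2,p7},{p6,p7},{p1,p2,p7},{p1,p6,p7},{p2,p4,p5}} {{p3},{p3,p4},{p3,p5},{p3,p6},{p3,p4,p5},{p3,p5,p6}}
  A4: {{p2},{p4},{p5},{p6},{p1,p2},{p1,p6},{p2,p4},{p2,p5},{p2,p6},{p2,p7},{p3,p4},{p3,p5},{p3,p6},{p4,p5},{p4,p6},{p5,p6},{p6,p7},{p1,p2,p7},{p1,p6,p7},{p2,p4,p5},{p3,p4,p5},{p3,p5,p6},{p4,p5,p6}}
  A12: {{p2,p5},{p2,p4,p5}}
  A13: {{p2},{p7},{p1,p2},{p1,p7},{p2,p4},{p2,p5},{p2,p6},{p2,p7},{p6,p7},{p1,p2,p7},{p1,p6,p7},{p2,p4,p5}}
  A14: {{p2},{p1,p2},{p2,p4},{p2,p5},{p2,p6},{p2,p7},{p1,p2,p7},{p2,p4,p5}} {{p1,p6},{p6,p7},{p1,p6,p7}}
  A23: {{p2,p5},{p2,p4,p5}} {{p3,p5},{p3,p4,p5},{p3,p5,p6}}
  A24: {{p5},{p2,p5},{p3,p5},{p4,p5},{p5,p6},{p2,p4,p5},{p3,p4,p5},{p3,p5,p6},{p4,p5,p6}}
  A34: {{p2},{p1,p2},{p2,p4},{p2,p5},{p2,p6},{p2,p7},{p1,p2,p7},{p2,p4,p5}} {{p3,p4},{p3,p5},{p3,p6},{p3,p4,p5},{p3,p5,p6}} {{p6,p7},{p1,p6,p7}}
  A123: {{p2,p5},{p2,p4,p5}}
  A124: {{p2,p5},{p2,p4,p5}}
  A134: {{p2},{p1,p2},{p2,p4},{p2,p5},{p2,p6},{p2,p7},{p1,p2,p7},{p2,p4,p5}} {{p6,p7},{p1,p6,p7}}
  A234: {{p2,p5},{p2,p4,p5}} {{p3,p5},{p3,p4,p5},{p3,p5,p6}}
  A1234: {{p2,p5},{p2,p4,p5}}
C dims 5,10,6,1; δ0: rk 4, SNF 1^4; δ1: rk 5, SNF 1^5; δ2: rk 1, SNF 1^1
Ȟ^0: (5−4)−0=1 ⇒ Z
Ȟ^1: (10−5)−4=1 ⇒ Z
Ȟ^2: (6−1)−5=0 ⇒ 0

Ȟ^0 ≅ Z, Ȟ^1 ≅ Z and Ȟ^2 ≅ 0


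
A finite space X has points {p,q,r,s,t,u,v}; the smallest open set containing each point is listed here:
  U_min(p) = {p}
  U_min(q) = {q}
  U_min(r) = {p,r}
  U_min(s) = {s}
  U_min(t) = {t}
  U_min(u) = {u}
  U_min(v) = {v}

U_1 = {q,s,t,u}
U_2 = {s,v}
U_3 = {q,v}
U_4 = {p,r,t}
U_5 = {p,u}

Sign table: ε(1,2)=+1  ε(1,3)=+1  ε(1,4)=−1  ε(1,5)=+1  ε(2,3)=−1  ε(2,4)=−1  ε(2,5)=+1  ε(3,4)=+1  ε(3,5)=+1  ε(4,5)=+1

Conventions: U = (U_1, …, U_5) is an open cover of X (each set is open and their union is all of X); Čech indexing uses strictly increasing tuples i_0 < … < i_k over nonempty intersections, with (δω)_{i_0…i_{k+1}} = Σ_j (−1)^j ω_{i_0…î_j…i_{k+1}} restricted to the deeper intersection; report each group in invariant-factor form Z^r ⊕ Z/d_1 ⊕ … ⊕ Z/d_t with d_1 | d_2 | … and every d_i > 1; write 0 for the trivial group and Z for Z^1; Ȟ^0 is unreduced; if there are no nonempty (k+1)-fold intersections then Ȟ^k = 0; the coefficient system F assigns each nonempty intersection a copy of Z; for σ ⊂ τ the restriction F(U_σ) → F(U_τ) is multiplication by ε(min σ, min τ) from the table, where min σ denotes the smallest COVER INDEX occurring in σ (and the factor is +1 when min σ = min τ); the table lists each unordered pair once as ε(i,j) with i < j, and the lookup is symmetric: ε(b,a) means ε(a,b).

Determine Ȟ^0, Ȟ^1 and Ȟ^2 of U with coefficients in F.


Ȟ^0 ≅ 0, Ȟ^1 ≅ Z ⊕ Z/2, Ȟ^2 ≅ 0

intersection data:
  U12={s} U13={q} U14={t} U15={u} U23={v} U45={p}
C dims 5,6; δ0: rk 5, SNF 1^4·2
Ȟ^0 = (5 − 5) − 0 = 0, so Ȟ^0 ≅ 0
Ȟ^1 = (6 − 0) − 5 = 1 plus torsion [2], so Ȟ^1 ≅ Z ⊕ Z/2
Ȟ^2 = (0 − 0) − 0 = 0, so Ȟ^2 ≅ 0


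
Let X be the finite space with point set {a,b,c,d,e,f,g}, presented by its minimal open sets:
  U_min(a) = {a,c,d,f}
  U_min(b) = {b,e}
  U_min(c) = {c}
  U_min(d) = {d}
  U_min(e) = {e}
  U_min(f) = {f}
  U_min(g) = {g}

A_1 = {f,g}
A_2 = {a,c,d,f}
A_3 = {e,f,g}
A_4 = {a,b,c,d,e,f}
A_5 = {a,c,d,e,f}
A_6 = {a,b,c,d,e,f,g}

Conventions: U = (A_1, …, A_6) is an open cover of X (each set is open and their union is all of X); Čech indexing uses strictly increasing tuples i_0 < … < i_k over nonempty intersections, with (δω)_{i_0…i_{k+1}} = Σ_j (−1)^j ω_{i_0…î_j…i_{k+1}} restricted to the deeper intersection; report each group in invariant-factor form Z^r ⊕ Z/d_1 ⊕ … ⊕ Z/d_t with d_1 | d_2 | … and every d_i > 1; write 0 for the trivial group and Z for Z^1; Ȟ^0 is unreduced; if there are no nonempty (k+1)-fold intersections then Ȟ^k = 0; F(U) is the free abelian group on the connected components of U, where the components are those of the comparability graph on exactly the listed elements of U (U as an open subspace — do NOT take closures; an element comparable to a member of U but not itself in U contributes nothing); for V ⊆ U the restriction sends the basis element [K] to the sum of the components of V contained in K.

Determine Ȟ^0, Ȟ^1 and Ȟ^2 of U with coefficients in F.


Ȟ^0(U;F) ≅ Z^3, Ȟ^1(U;F) ≅ 0 and Ȟ^2(U;F) ≅ 0

intersection data:
  A12={f} A13={f,g} A14={f} A15={f} A16={f,g} A23={f} A24={a,c,d,f} A25={a,c,d,f} A26={a,c,d,f} A34={e,f} A35={e,f} A36={e,f,g} A45={a,c,d,e,f} A46={a,b,c,d,e,f} A56={a,c,d,e,f}
  A123={f} A124={f} A125={f} A126={f} A134={f} A135={f} A136={f,g} A145={f} A146={f} A156={f} A234={f} A235={f} A236={f} A245={a,c,d,f} A246={a,c,d,f} A256={a,c,d,f} A345={e,f} A346={e,f} A356={e,f} A456={a,c,d,e,f}
  A1234={f} A1235={f} A1236={f} A1245={f} A1246={f} A1256={f} A1345={f} A1346={f} A1356={f} A1456={f} A2345={f} A2346={f} A2356={f} A2456={a,c,d,f} A3456={e,f}
  A12345={f} A12346={f} A12356={f} A12456={f} A13456={f} A23456={f}
  A123456={f}
components per intersection:
  A1: {f} {g}
  A2: {a,c,d,f}
  A3: {e} {f} {g}
  A4: {a,c,d,f} {b,e}
  A5: {a,c,d,f} {e}
  A6: {a,c,d,f} {b,e} {g}
  A12: {f}
  A13: {f} {g}
  A14: {f}
  A15: {f}
  A16: {f} {g}
  A23: {f}
  A24: {a,c,d,f}
  A25: {a,c,d,f}
  A26: {a,c,d,f}
  A34: {e} {f}
  A35: {e} {f}
  A36: {e} {f} {g}
  A45: {a,c,d,f} {e}
  A46: {a,c,d,f} {b,e}
  A56: {a,c,d,f} {e}
  A123: {f}
  A124: {f}
  A125: {f}
  A126: {f}
  A134: {f}
  A135: {f}
  A136: {f} {g}
  A145: {f}
  A146: {f}
  A156: {f}
  A234: {f}
  A235: {f}
  A236: {f}
  A245: {a,c,d,f}
  A246: {a,c,d,f}
  A256: {a,c,d,f}
  A345: {e} {f}
  A346: {e} {f}
  A356: {e} {f}
  A456: {a,c,d,f} {e}
  A1234: {f}
  A1235: {f}
  A1236: {f}
  A1245: {f}
  A1246: {f}
  A1256: {f}
  A1345: {f}
  A1346: {f}
  A1356: {f}
  A1456: {f}
  A2345: {f}
  A2346: {f}
  A2356: {f}
  A2456: {a,c,d,f}
  A3456: {e} {f}
  A12345: {f}
  A12346: {f}
  A12356: {f}
  A12456: {f}
  A13456: {f}
  A23456: {f}
  A123456: {f}
C dims 13,24,25,16; δ0: rk 10, SNF 1^10; δ1: rk 14, SNF 1^14; δ2: rk 11, SNF 1^11
Ȟ^0 = (13 − 10) − 0 = 3, so Ȟ^0 ≅ Z^3
Ȟ^1 = (24 − 14) − 10 = 0, so Ȟ^1 ≅ 0
Ȟ^2 = (25 − 11) − 14 = 0, so Ȟ^2 ≅ 0


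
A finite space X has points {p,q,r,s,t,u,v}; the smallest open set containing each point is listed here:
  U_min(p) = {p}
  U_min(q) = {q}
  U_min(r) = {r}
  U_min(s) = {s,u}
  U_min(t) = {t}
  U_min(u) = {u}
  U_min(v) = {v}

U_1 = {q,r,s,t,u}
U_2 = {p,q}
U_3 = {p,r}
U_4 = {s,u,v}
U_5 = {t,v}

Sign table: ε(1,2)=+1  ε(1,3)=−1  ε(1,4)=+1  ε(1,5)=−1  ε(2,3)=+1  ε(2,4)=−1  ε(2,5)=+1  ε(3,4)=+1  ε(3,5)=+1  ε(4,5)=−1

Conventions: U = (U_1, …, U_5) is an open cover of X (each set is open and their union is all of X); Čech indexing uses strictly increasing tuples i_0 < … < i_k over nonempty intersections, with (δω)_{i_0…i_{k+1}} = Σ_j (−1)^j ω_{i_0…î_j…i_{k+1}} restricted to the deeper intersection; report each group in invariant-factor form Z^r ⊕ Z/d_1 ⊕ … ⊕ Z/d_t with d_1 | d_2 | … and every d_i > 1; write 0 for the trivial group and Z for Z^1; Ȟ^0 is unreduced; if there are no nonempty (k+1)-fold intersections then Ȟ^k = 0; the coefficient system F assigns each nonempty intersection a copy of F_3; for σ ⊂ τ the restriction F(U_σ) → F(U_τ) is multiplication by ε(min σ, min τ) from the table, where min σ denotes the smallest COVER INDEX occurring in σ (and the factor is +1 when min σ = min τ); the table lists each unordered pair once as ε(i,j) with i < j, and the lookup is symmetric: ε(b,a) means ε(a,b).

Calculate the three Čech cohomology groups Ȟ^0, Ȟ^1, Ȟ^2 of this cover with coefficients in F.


nonempty overlaps:
  U12={q} U13={r} U14={s,u} U15={t} U23={p} U45={v}
C dims 5,6; δ0: rk_F3 5
degree 0: 5−5−0 = 0 → Ȟ^0 ≅ 0
degree 1: 6−0−5 = 1 → Ȟ^1 ≅ Z/3
degree 2: 0−0−0 = 0 → Ȟ^2 ≅ 0

Ȟ^0(U;F) ≅ 0, Ȟ^1(U;F) ≅ Z/3 and Ȟ^2(U;F) ≅ 0


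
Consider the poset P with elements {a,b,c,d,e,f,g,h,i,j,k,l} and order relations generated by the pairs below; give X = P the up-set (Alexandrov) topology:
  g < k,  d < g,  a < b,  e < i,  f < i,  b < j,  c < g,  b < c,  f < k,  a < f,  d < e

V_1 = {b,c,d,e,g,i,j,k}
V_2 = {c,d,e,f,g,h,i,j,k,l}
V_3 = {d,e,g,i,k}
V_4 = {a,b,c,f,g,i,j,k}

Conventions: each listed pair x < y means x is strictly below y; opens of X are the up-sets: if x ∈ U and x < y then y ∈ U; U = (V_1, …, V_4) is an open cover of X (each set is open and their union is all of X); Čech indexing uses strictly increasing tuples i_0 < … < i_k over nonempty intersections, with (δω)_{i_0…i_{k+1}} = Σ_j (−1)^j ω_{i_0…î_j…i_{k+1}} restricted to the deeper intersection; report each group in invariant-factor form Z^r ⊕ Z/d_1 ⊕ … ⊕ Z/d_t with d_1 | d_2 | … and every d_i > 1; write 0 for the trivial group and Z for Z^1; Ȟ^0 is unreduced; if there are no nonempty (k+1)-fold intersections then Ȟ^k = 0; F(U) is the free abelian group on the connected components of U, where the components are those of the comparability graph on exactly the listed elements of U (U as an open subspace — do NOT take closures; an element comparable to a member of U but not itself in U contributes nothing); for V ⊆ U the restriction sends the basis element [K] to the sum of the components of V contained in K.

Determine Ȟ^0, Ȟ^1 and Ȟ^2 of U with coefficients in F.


nerve of the cover:
  V12={c,d,e,g,i,j,k} V13={d,e,g,i,k} V14={b,c,g,i,j,k} V23={d,e,g,i,k} V24={c,f,g,i,j,k} V34={g,i,k}
  V123={d,e,g,i,k} V124={c,g,i,j,k} V134={g,i,k} V234={g,i,k}
  V1234={g,i,k}
components per intersection:
  V1: {b,c,d,e,g,i,j,k}
  V2: {c,d,e,f,g,i,k} {h} {j} {l}
  V3: {d,e,g,i,k}
  V4: {a,b,c,f,g,i,j,k}
  V12: {c,d,e,g,i,k} {j}
  V13: {d,e,g,i,k}
  V14: {b,c,g,j,k} {i}
  V23: {d,e,g,i,k}
  V24: {c,f,g,i,k} {j}
  V34: {g,k} {i}
  V123: {d,e,g,i,k}
  V124: {c,g,k} {i} {j}
  V134: {g,k} {i}
  V234: {g,k} {i}
  V1234: {g,k} {i}
C dims 7,10,8,2; δ0: rk 4, SNF 1^4; δ1: rk 6, SNF 1^6; δ2: rk 2, SNF 1^2
Ȟ^0 = (7 − 4) − 0 = 3, so Ȟ^0 ≅ Z^3
Ȟ^1 = (10 − 6) − 4 = 0, so Ȟ^1 ≅ 0
Ȟ^2 = (8 − 2) − 6 = 0, so Ȟ^2 ≅ 0

Ȟ^0 = Z^3, Ȟ^1 = 0, Ȟ^2 = 0


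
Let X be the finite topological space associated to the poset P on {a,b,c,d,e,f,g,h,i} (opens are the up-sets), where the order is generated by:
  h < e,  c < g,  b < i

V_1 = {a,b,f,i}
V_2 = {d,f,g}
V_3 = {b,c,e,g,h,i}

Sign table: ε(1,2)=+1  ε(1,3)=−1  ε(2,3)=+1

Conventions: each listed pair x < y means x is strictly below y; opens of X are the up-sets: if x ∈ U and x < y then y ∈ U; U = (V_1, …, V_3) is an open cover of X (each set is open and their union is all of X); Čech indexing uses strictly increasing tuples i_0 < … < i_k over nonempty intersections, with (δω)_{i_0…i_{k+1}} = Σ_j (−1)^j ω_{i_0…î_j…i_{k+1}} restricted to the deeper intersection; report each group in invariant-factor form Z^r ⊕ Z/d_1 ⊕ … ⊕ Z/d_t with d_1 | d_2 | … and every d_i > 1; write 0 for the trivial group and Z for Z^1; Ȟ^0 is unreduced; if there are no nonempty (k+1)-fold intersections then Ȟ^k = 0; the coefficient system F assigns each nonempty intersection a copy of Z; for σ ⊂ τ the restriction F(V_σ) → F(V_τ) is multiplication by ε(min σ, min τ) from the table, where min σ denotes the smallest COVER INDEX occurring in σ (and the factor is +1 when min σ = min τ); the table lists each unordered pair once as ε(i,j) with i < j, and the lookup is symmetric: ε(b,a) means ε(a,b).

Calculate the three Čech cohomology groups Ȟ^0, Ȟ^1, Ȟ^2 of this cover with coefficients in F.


cover nerve:
  V12={f} V13={b,i} V23={g}
C dims 3,3; δ0: rk 3, SNF 1^2·2
Ȟ^0: (3−3)−0=0 ⇒ 0
Ȟ^1: (3−0)−3=0 plus torsion [2] ⇒ Z/2
Ȟ^2: (0−0)−0=0 ⇒ 0

Ȟ^0 = 0,  Ȟ^1 = Z/2,  Ȟ^2 = 0


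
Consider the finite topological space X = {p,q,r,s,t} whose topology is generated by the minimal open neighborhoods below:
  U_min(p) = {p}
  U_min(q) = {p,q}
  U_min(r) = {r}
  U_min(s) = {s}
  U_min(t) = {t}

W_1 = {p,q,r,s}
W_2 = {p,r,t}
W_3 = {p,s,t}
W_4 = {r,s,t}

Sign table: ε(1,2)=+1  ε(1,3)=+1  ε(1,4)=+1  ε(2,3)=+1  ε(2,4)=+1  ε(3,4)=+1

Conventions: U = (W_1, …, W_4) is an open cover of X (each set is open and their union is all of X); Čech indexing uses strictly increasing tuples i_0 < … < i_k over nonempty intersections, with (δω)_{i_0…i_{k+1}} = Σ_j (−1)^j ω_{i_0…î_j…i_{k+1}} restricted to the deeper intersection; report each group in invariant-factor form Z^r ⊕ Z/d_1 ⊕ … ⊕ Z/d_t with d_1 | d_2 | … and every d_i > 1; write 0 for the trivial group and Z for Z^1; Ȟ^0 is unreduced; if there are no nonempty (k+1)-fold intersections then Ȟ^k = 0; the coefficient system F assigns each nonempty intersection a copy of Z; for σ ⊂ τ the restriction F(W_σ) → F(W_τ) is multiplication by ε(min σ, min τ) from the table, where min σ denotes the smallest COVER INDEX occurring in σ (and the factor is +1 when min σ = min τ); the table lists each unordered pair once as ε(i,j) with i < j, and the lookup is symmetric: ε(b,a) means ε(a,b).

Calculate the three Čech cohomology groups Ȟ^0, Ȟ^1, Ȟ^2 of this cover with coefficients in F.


intersection data:
  W12={p,r} W13={p,s} W14={r,s} W23={p,t} W24={r,t} W34={s,t}
  W123={p} W124={r} W134={s} W234={t}
C dims 4,6,4; δ0: rk 3, SNF 1^3; δ1: rk 3, SNF 1^3
Ȟ^0 = (4 − 3) − 0 = 1, so Ȟ^0 ≅ Z
Ȟ^1 = (6 − 3) − 3 = 0, so Ȟ^1 ≅ 0
Ȟ^2 = (4 − 0) − 3 = 1, so Ȟ^2 ≅ Z

Ȟ^0 = Z; Ȟ^1 = 0; Ȟ^2 = Z


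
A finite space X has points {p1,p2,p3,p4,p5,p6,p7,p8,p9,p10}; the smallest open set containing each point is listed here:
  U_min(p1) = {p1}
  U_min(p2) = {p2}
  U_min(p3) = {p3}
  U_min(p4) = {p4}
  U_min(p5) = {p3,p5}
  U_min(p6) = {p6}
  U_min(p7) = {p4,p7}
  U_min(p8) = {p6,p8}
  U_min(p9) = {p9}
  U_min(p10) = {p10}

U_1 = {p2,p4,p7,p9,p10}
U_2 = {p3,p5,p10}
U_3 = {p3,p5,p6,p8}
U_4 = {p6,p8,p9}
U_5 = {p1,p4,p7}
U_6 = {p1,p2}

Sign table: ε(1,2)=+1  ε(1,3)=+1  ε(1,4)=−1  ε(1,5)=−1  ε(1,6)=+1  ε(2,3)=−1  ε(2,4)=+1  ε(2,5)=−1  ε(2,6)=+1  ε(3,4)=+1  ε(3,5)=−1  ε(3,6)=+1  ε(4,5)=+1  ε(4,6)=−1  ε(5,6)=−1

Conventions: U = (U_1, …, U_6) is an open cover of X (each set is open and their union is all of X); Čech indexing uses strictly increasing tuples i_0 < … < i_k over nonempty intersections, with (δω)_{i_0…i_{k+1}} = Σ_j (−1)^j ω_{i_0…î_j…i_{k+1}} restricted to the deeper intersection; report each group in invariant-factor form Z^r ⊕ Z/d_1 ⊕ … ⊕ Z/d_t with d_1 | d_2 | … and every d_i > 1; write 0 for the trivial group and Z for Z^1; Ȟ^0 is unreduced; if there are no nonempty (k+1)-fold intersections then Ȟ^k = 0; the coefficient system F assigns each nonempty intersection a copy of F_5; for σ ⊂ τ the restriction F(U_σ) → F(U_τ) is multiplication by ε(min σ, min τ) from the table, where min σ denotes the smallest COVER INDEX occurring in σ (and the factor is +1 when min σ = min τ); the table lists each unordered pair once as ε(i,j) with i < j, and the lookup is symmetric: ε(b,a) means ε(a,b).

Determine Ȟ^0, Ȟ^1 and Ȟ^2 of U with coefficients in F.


nonempty intersections:
  U12={p10} U14={p9} U15={p4,p7} U16={p2} U23={p3,p5} U34={p6,p8} U56={p1}
C dims 6,7; δ0: rk_F5 5
Ȟ^0: (6−5)−0=1 ⇒ Z/5
Ȟ^1: (7−0)−5=2 ⇒ Z/5 ⊕ Z/5
Ȟ^2: (0−0)−0=0 ⇒ 0

Ȟ^0 ≅ Z/5; Ȟ^1 ≅ Z/5 ⊕ Z/5; Ȟ^2 ≅ 0


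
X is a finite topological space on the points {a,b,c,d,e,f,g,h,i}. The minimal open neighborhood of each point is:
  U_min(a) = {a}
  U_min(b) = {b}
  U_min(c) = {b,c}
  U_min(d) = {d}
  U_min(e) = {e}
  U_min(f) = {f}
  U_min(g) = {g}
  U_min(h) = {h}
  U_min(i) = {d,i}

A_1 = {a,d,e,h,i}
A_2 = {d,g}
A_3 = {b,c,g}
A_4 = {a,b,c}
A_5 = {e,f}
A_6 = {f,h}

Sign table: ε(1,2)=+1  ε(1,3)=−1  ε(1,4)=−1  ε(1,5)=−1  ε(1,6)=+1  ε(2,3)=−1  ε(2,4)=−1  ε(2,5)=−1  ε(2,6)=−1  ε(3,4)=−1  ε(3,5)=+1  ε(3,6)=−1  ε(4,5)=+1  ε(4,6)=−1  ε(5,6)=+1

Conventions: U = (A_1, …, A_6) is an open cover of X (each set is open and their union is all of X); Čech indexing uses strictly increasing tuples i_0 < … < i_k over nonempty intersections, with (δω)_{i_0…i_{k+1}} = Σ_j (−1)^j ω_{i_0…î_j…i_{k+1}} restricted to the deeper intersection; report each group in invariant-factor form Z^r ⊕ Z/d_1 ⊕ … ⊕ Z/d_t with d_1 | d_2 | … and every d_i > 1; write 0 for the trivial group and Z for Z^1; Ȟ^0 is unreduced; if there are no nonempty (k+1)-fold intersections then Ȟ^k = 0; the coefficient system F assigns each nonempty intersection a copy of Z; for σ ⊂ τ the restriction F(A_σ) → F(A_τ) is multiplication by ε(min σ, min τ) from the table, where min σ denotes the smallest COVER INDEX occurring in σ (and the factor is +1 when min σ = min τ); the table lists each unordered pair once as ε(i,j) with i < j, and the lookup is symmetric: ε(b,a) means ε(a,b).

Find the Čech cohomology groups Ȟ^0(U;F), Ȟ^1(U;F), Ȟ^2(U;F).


Ȟ^0(U;F) ≅ 0; Ȟ^1(U;F) ≅ Z ⊕ Z/2; Ȟ^2(U;F) ≅ 0

nerve simplices:
  A12={d} A14={a} A15={e} A16={h} A23={g} A34={b,c} A56={f}
C dims 6,7; δ0: rk 6, SNF 1^5·2
degree 0: 6−6−0 = 0 → Ȟ^0 ≅ 0
degree 1: 7−0−6 = 1 plus torsion [2] → Ȟ^1 ≅ Z ⊕ Z/2
degree 2: 0−0−0 = 0 → Ȟ^2 ≅ 0


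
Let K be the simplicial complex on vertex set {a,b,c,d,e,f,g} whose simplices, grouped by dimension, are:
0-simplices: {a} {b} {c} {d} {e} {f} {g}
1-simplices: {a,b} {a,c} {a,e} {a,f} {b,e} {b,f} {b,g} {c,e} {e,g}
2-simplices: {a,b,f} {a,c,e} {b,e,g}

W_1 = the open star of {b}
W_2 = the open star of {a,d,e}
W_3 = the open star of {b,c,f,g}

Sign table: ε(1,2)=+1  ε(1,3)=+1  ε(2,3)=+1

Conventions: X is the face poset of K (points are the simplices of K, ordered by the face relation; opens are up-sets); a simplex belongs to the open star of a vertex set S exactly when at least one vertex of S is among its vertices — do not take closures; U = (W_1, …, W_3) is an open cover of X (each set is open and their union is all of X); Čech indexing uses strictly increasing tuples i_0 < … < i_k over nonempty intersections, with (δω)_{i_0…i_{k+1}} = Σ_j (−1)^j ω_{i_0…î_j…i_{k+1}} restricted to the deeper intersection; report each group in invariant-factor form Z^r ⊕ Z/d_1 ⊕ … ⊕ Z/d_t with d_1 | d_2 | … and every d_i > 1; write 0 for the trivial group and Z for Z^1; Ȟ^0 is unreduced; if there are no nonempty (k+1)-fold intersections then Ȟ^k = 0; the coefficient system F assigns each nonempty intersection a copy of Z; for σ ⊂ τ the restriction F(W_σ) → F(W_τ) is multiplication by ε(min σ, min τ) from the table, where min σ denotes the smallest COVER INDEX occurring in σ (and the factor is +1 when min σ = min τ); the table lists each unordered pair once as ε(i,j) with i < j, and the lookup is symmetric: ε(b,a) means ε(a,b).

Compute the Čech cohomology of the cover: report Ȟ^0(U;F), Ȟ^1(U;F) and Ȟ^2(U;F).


nerve simplices:
  W1={{b},{a,b},{b,e},{b,f},{b,g},{a,b,f},{b,e,g}} W2={{a},{d},{e},{a,b},{a,c},{a,e},{a,f},{b,e},{c,e},{e,g},{a,b,f},{a,c,e},{b,e,g}} W3={{b},{c},{f},{g},{a,b},{a,c},{a,f},{b,e},{b,f},{b,g},{c,e},{e,g},{a,b,f},{a,c,e},{b,e,g}}
  W12={{a,b},{b,e},{a,b,f},{b,e,g}} W13={{b},{a,b},{b,e},{b,f},{b,g},{a,b,f},{b,e,g}} W23={{a,b},{a,c},{a,f},{b,e},{c,e},{e,g},{a,b,f},{a,c,e},{b,e,g}}
  W123={{a,b},{b,e},{a,b,f},{b,e,g}}
C dims 3,3,1; δ0: rk 2, SNF 1^2; δ1: rk 1, SNF 1^1
degree 0: 3−2−0 = 1 → Ȟ^0 ≅ Z
degree 1: 3−1−2 = 0 → Ȟ^1 ≅ 0
degree 2: 1−0−1 = 0 → Ȟ^2 ≅ 0

Ȟ^0 ≅ Z, Ȟ^1 ≅ 0 and Ȟ^2 ≅ 0


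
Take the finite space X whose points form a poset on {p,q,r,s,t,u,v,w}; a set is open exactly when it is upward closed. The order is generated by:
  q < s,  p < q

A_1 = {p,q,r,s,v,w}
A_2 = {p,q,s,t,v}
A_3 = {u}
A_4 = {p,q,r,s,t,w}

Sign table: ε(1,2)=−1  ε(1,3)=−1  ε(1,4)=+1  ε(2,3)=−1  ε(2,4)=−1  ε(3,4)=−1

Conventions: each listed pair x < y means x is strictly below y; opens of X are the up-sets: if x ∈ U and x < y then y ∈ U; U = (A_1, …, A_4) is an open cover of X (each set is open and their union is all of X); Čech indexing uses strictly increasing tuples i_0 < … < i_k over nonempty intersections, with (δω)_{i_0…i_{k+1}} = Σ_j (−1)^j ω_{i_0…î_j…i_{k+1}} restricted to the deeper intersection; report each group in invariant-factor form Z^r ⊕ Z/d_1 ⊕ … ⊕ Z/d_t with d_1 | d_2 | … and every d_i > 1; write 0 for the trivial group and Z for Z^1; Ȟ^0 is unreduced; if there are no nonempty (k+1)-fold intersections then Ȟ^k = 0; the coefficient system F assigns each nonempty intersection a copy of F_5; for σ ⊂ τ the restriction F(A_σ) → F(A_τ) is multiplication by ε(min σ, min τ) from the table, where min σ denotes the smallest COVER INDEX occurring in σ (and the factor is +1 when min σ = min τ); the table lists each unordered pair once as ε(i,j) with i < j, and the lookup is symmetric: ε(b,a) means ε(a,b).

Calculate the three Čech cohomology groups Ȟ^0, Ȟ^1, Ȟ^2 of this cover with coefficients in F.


intersection data:
  A12={p,q,s,v} A14={p,q,r,s,w} A24={p,q,s,t}
  A124={p,q,s}
C dims 4,3,1; δ0: rk_F5 2; δ1: rk_F5 1
Ȟ^0 = (4 − 2) − 0 = 2, so Ȟ^0 ≅ Z/5 ⊕ Z/5
Ȟ^1 = (3 − 1) − 2 = 0, so Ȟ^1 ≅ 0
Ȟ^2 = (1 − 0) − 1 = 0, so Ȟ^2 ≅ 0

Ȟ^0(U;F) ≅ Z/5 ⊕ Z/5,  Ȟ^1(U;F) ≅ 0,  Ȟ^2(U;F) ≅ 0
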